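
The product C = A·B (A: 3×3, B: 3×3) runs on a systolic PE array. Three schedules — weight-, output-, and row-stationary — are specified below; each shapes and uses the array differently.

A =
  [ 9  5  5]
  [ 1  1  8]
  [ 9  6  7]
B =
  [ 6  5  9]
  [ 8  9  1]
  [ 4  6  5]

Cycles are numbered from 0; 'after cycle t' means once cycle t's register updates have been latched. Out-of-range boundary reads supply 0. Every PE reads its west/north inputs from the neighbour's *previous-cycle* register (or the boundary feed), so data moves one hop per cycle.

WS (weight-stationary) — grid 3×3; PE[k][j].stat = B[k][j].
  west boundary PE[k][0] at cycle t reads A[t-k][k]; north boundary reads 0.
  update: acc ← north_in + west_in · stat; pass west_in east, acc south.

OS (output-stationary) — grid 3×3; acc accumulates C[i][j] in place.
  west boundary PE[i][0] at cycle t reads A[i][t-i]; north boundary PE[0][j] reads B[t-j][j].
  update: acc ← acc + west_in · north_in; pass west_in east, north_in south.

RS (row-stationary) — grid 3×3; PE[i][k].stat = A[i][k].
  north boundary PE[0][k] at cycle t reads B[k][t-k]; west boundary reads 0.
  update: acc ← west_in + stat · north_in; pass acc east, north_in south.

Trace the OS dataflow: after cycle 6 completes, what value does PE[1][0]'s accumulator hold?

Tracing OS — 3×3 array, target PE[1][0]:
  step 0 · PE0,0: acc=54; fwd→9 fwd↓6
  step 0 · PE1,0: acc=0; fwd→0 fwd↓0
  step 1 · PE0,0: acc=94; fwd→5 fwd↓8
  step 1 · PE1,0: acc=6; fwd→1 fwd↓6
  step 2 · PE0,0: acc=114; fwd→5 fwd↓4
  step 2 · PE1,0: acc=14; fwd→1 fwd↓8
  step 3 · PE0,0: acc=114; fwd→0 fwd↓0
  step 3 · PE1,0: acc=46; fwd→8 fwd↓4
  step 4 · PE0,0: acc=114; fwd→0 fwd↓0
  step 4 · PE1,0: acc=46; fwd→0 fwd↓0
  step 5 · PE0,0: acc=114; fwd→0 fwd↓0
  step 5 · PE1,0: acc=46; fwd→0 fwd↓0
  step 6 · PE0,0: acc=114; fwd→0 fwd↓0
  step 6 · PE1,0: acc=46; fwd→0 fwd↓0

PE[1][0].acc = 46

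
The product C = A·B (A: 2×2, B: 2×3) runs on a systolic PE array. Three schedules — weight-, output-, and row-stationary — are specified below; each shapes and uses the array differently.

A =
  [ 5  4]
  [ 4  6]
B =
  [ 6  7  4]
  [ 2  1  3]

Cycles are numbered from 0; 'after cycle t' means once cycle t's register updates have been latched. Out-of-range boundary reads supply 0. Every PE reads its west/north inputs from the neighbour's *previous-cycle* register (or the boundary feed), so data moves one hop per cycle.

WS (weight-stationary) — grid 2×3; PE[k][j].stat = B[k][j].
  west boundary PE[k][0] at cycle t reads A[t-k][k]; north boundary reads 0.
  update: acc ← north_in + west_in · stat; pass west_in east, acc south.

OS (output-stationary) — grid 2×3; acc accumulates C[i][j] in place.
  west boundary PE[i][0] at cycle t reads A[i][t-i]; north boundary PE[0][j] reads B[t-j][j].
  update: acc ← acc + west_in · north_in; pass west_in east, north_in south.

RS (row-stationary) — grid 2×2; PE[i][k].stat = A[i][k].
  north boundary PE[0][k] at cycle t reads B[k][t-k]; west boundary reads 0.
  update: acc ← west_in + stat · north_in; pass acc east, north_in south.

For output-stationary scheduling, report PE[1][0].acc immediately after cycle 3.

OS (2×3). Following PE[1][0] plus its west/north inputs:
  cycle 0: PE[0][0] → acc 30, east 5, south 6
  cycle 0: PE[1][0] → acc 0, east 0, south 0
  cycle 1: PE[0][0] → acc 38, east 4, south 2
  cycle 1: PE[1][0] → acc 24, east 4, south 6
  cycle 2: PE[0][0] → acc 38, east 0, south 0
  cycle 2: PE[1][0] → acc 36, east 6, south 2
  cycle 3: PE[0][0] → acc 38, east 0, south 0
  cycle 3: PE[1][0] → acc 36, east 0, south 0

PE[1][0].acc = 36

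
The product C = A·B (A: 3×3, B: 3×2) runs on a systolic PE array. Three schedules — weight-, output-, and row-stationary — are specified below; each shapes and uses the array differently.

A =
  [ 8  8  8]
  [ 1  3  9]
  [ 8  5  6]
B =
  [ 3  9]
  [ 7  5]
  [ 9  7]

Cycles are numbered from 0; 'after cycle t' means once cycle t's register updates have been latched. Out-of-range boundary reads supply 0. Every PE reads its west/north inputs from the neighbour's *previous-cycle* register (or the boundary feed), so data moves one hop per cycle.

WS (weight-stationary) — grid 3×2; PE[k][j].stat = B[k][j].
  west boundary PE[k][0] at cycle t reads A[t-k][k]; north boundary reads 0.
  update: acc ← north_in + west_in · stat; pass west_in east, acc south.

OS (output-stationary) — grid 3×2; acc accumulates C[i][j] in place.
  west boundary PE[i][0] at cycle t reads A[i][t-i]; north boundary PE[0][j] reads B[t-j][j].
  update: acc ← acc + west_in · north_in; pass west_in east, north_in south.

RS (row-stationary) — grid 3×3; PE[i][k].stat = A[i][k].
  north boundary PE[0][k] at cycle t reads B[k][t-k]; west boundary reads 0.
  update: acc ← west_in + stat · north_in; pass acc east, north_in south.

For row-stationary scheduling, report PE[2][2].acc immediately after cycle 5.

RS on a 3×3 grid — tracing PE[2][2] and its feeders:
  c0 r1c2: 0 / 0 / 0
  c0 r2c1: 0 / 0 / 0
  c0 r2c2: 0 / 0 / 0
  c1 r1c2: 0 / 0 / 0
  c1 r2c1: 0 / 0 / 0
  c1 r2c2: 0 / 0 / 0
  c2 r1c2: 0 / 0 / 0
  c2 r2c1: 0 / 0 / 0
  c2 r2c2: 0 / 0 / 0
  c3 r1c2: 105 / 105 / 9
  c3 r2c1: 59 / 59 / 7
  c3 r2c2: 0 / 0 / 0
  c4 r1c2: 87 / 87 / 7
  c4 r2c1: 97 / 97 / 5
  c4 r2c2: 113 / 113 / 9
  c5 r1c2: 0 / 0 / 0
  c5 r2c1: 0 / 0 / 0
  c5 r2c2: 139 / 139 / 7

PE[2][2].acc = 139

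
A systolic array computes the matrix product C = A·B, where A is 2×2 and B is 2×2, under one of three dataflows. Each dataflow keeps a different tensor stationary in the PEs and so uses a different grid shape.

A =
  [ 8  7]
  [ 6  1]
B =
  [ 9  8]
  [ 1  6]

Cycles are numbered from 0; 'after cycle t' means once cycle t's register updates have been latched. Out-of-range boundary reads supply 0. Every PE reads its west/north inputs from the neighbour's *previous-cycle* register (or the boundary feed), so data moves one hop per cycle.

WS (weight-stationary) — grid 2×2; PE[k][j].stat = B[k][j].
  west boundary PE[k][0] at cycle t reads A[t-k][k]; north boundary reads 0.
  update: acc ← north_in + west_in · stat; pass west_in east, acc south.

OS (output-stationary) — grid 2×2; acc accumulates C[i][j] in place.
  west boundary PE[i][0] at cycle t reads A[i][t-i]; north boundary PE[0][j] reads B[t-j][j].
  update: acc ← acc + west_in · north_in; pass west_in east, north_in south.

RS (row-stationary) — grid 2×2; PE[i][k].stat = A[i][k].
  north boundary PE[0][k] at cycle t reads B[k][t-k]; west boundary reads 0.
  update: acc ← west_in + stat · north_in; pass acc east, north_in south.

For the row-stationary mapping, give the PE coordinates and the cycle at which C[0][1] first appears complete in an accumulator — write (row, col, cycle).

(row, col, cycle) = (0, 1, 2)

Under RS, C[0][1] lands at PE[0][1]:
  after 0 — PE[0][1] acc=0, pass-E 0, pass-S 0
  after 1 — PE[0][1] acc=79, pass-E 79, pass-S 1
  after 2 — PE[0][1] acc=106, pass-E 106, pass-S 6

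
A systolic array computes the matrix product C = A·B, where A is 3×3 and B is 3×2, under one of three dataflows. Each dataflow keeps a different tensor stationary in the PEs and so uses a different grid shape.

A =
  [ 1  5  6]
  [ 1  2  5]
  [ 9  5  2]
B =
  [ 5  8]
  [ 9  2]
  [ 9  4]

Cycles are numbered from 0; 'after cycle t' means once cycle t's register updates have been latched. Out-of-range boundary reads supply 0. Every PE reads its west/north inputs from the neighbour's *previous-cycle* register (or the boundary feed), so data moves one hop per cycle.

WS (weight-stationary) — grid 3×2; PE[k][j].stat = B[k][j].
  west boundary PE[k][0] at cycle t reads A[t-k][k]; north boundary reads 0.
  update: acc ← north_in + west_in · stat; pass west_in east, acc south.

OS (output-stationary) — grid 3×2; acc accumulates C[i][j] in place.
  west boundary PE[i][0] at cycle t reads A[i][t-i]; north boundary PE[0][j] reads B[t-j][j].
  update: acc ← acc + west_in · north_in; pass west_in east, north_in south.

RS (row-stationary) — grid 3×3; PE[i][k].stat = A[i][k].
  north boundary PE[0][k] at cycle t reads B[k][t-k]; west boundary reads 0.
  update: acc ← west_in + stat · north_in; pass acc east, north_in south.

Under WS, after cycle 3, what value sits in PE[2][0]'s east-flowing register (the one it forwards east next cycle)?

WS 3×2: PE[2][0] cycle-by-cycle (with neighbour feeds):
  step 0 · PE1,0: acc=0; fwd→0 fwd↓0
  step 0 · PE2,0: acc=0; fwd→0 fwd↓0
  step 1 · PE1,0: acc=50; fwd→5 fwd↓50
  step 1 · PE2,0: acc=0; fwd→0 fwd↓0
  step 2 · PE1,0: acc=23; fwd→2 fwd↓23
  step 2 · PE2,0: acc=104; fwd→6 fwd↓104
  step 3 · PE1,0: acc=90; fwd→5 fwd↓90
  step 3 · PE2,0: acc=68; fwd→5 fwd↓68

register = 5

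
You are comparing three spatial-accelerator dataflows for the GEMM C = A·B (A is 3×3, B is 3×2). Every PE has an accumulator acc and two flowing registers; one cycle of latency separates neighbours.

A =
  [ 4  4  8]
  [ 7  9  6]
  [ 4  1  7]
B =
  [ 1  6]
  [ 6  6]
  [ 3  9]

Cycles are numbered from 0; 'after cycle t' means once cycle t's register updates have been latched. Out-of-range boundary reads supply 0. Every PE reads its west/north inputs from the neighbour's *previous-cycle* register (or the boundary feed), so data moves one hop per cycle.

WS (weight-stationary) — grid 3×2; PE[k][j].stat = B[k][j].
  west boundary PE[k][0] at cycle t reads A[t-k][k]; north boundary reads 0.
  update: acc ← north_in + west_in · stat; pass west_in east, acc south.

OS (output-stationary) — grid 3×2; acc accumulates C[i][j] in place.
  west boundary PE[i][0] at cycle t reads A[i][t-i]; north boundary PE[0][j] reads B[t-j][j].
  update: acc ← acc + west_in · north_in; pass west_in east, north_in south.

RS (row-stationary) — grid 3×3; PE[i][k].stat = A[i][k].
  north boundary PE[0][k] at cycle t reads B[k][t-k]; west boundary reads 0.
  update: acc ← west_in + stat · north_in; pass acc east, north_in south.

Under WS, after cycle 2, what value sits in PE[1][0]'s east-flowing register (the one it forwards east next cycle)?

register = 9

WS on a 3×2 grid — tracing PE[1][0] and its feeders:
  @0  [0,0]  acc 4  |  →4  ↓4
  @0  [1,0]  acc 0  |  →0  ↓0
  @1  [0,0]  acc 7  |  →7  ↓7
  @1  [1,0]  acc 28  |  →4  ↓28
  @2  [0,0]  acc 4  |  →4  ↓4
  @2  [1,0]  acc 61  |  →9  ↓61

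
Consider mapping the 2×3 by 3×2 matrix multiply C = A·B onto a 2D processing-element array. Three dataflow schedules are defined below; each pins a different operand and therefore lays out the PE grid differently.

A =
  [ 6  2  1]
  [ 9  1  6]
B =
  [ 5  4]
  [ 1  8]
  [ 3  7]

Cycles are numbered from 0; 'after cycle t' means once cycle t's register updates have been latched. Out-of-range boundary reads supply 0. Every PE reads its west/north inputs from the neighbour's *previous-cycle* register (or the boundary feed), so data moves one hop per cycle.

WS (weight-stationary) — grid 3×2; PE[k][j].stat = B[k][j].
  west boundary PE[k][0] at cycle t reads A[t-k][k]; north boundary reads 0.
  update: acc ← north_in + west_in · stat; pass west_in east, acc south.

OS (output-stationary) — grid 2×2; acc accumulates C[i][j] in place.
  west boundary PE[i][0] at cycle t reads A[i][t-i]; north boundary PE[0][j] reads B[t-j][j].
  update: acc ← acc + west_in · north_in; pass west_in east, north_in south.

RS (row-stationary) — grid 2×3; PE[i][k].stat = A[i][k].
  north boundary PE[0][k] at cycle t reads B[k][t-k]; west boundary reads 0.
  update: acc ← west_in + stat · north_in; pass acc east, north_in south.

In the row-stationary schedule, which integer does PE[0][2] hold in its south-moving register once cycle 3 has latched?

Tracing RS — 2×3 array, target PE[0][2]:
  c0 r0c1: 0 / 0 / 0
  c0 r0c2: 0 / 0 / 0
  c1 r0c1: 32 / 32 / 1
  c1 r0c2: 0 / 0 / 0
  c2 r0c1: 40 / 40 / 8
  c2 r0c2: 35 / 35 / 3
  c3 r0c1: 0 / 0 / 0
  c3 r0c2: 47 / 47 / 7

register = 7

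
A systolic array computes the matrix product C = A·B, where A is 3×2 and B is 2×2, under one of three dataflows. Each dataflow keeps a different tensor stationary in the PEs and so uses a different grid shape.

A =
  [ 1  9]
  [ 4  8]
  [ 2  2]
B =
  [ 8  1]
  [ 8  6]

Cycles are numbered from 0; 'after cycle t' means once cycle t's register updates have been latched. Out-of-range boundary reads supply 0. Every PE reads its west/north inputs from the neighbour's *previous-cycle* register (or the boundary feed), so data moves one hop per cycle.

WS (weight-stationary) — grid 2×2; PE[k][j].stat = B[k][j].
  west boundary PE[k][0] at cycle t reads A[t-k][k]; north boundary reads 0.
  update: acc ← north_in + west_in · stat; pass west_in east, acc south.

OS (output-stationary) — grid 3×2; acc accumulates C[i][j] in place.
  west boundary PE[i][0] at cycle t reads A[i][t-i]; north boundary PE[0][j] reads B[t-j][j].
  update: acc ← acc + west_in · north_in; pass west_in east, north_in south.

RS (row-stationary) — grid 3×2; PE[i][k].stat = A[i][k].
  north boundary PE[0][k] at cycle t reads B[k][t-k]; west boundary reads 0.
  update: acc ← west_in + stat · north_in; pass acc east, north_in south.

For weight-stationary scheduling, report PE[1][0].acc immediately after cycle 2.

PE[1][0].acc = 96

WS on a 2×2 grid — tracing PE[1][0] and its feeders:
  step 0 · PE0,0: acc=8; fwd→1 fwd↓8
  step 0 · PE1,0: acc=0; fwd→0 fwd↓0
  step 1 · PE0,0: acc=32; fwd→4 fwd↓32
  step 1 · PE1,0: acc=80; fwd→9 fwd↓80
  step 2 · PE0,0: acc=16; fwd→2 fwd↓16
  step 2 · PE1,0: acc=96; fwd→8 fwd↓96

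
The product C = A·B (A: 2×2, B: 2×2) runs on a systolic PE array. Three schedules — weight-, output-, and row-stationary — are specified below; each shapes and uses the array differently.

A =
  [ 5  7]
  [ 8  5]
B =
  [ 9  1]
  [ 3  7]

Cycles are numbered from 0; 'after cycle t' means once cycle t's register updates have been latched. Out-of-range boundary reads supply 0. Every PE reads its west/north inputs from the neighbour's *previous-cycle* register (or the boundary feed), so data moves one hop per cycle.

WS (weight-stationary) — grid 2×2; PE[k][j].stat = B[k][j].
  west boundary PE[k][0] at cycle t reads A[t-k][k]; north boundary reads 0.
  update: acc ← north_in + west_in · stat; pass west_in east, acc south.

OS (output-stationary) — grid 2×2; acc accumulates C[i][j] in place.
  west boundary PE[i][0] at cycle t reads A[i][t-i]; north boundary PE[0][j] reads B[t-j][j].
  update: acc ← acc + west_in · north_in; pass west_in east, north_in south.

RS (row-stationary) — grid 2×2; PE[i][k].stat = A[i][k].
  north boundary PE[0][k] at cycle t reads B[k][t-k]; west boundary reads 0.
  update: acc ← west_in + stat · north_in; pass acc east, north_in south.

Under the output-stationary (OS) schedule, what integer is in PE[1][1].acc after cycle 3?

PE[1][1].acc = 43

OS 2×2: PE[1][1] cycle-by-cycle (with neighbour feeds):
  t=0 PE[0][1]: acc=0 h=0 v=0
  t=0 PE[1][0]: acc=0 h=0 v=0
  t=0 PE[1][1]: acc=0 h=0 v=0
  t=1 PE[0][1]: acc=5 h=5 v=1
  t=1 PE[1][0]: acc=72 h=8 v=9
  t=1 PE[1][1]: acc=0 h=0 v=0
  t=2 PE[0][1]: acc=54 h=7 v=7
  t=2 PE[1][0]: acc=87 h=5 v=3
  t=2 PE[1][1]: acc=8 h=8 v=1
  t=3 PE[0][1]: acc=54 h=0 v=0
  t=3 PE[1][0]: acc=87 h=0 v=0
  t=3 PE[1][1]: acc=43 h=5 v=7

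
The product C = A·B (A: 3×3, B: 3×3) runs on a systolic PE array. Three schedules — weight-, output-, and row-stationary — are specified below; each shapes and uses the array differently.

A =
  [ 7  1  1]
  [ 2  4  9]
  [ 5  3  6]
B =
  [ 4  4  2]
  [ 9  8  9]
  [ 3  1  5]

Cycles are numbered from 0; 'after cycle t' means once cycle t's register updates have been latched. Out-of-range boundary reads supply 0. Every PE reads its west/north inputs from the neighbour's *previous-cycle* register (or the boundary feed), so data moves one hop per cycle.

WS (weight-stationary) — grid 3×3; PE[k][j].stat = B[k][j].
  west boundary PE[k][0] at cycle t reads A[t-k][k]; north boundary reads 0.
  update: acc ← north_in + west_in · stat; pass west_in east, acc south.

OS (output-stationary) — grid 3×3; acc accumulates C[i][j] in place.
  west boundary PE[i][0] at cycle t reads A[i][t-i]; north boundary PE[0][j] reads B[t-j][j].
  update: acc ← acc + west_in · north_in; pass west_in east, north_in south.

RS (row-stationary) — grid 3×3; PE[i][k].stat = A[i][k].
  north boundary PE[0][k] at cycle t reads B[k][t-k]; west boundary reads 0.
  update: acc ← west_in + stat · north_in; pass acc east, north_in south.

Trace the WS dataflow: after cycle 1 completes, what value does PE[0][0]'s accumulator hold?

PE[0][0].acc = 8

WS (3×3). Following PE[0][0] plus its west/north inputs:
  @0  [0,0]  acc 28  |  →7  ↓28
  @1  [0,0]  acc 8  |  →2  ↓8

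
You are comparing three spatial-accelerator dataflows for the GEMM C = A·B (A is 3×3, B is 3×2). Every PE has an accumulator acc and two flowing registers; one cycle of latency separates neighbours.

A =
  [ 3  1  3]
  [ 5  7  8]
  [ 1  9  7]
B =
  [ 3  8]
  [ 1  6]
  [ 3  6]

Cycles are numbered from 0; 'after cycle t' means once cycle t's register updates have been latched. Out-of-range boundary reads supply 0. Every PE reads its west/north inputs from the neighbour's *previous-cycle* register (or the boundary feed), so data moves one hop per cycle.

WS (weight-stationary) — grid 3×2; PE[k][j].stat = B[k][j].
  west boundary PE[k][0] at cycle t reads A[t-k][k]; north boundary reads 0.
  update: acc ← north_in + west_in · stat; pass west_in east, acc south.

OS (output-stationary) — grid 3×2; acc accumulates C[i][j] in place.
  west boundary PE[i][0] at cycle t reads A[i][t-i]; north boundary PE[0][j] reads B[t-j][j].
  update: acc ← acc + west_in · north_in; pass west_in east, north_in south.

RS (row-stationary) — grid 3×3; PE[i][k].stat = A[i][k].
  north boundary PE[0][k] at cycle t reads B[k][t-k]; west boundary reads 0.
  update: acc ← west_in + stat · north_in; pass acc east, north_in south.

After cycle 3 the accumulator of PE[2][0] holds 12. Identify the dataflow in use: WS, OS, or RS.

WS [3×2] PE[2][0] across cycles:
  0: (2,0).acc=0  regs=<0,0>
  1: (2,0).acc=0  regs=<0,0>
  2: (2,0).acc=19  regs=<3,19>
  3: (2,0).acc=46  regs=<8,46>
OS [3×2] PE[2][0] across cycles:
  0: (2,0).acc=0  regs=<0,0>
  1: (2,0).acc=0  regs=<0,0>
  2: (2,0).acc=3  regs=<1,3>
  3: (2,0).acc=12  regs=<9,1>
RS [3×3] PE[2][0] across cycles:
  0: (2,0).acc=0  regs=<0,0>
  1: (2,0).acc=0  regs=<0,0>
  2: (2,0).acc=3  regs=<3,3>
  3: (2,0).acc=8  regs=<8,8>

dataflow = OS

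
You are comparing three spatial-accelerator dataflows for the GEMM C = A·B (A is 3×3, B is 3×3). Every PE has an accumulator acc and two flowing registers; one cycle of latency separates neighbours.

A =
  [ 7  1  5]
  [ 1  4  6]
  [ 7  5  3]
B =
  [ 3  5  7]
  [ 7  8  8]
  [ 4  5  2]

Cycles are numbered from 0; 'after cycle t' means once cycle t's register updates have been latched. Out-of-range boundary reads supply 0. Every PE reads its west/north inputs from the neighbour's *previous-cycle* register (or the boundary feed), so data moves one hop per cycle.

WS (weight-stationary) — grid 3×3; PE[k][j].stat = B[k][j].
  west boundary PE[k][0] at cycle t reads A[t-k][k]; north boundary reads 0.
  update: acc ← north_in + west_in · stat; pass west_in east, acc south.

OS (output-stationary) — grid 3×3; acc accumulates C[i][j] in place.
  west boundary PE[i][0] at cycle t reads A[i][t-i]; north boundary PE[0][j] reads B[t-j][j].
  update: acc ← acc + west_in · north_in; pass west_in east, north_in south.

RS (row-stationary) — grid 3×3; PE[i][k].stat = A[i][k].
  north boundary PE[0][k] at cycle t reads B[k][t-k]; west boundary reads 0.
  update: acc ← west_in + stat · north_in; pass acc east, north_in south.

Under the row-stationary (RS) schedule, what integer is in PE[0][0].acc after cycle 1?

PE[0][0].acc = 35

RS 3×3: PE[0][0] cycle-by-cycle (with neighbour feeds):
  t=0 PE[0][0]: acc=21 h=21 v=3
  t=1 PE[0][0]: acc=35 h=35 v=5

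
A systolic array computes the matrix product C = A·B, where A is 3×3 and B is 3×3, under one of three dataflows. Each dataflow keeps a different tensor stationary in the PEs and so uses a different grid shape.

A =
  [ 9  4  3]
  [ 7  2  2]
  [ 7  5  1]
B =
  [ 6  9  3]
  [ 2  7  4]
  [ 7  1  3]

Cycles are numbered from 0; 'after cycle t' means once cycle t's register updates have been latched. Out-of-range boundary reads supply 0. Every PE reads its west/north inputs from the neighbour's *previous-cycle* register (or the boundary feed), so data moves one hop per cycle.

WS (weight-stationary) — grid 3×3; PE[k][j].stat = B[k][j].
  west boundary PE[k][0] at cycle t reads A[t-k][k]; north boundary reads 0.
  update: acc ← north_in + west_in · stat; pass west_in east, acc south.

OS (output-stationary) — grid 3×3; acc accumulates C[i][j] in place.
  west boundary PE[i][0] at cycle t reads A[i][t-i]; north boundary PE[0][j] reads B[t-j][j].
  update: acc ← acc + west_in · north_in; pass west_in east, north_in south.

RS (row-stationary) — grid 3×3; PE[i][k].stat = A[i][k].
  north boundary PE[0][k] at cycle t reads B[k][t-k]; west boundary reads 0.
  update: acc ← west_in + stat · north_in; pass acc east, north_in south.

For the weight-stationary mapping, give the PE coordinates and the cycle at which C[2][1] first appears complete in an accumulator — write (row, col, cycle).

(row, col, cycle) = (2, 1, 5)

WS — PE[2][1] is where C[2][1] collects:
  0: (2,1).acc=0  regs=<0,0>
  1: (2,1).acc=0  regs=<0,0>
  2: (2,1).acc=0  regs=<0,0>
  3: (2,1).acc=112  regs=<3,112>
  4: (2,1).acc=79  regs=<2,79>
  5: (2,1).acc=99  regs=<1,99>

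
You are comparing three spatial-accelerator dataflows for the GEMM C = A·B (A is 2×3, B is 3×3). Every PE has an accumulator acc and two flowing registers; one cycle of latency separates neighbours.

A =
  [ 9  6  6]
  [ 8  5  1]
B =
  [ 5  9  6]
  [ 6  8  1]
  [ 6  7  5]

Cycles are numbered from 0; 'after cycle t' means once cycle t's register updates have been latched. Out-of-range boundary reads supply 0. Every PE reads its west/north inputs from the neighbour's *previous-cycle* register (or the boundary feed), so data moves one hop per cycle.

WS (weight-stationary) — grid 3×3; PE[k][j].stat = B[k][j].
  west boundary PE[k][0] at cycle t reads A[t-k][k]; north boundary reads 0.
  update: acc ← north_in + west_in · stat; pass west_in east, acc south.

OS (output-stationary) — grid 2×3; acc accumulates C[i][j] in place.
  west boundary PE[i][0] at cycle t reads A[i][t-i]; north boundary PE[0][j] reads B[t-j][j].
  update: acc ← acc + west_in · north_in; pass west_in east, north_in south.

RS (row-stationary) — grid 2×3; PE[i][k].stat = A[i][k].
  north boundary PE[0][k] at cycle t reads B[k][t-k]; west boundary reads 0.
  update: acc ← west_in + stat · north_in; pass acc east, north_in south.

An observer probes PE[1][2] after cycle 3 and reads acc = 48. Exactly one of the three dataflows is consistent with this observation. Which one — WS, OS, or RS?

WS (3×3 grid), PE[1][2]:
  [0] (1,2) acc=0 (h:0 v:0)
  [1] (1,2) acc=0 (h:0 v:0)
  [2] (1,2) acc=0 (h:0 v:0)
  [3] (1,2) acc=60 (h:6 v:60)
OS (2×3 grid), PE[1][2]:
  [0] (1,2) acc=0 (h:0 v:0)
  [1] (1,2) acc=0 (h:0 v:0)
  [2] (1,2) acc=0 (h:0 v:0)
  [3] (1,2) acc=48 (h:8 v:6)
RS (2×3 grid), PE[1][2]:
  [0] (1,2) acc=0 (h:0 v:0)
  [1] (1,2) acc=0 (h:0 v:0)
  [2] (1,2) acc=0 (h:0 v:0)
  [3] (1,2) acc=76 (h:76 v:6)

dataflow = OS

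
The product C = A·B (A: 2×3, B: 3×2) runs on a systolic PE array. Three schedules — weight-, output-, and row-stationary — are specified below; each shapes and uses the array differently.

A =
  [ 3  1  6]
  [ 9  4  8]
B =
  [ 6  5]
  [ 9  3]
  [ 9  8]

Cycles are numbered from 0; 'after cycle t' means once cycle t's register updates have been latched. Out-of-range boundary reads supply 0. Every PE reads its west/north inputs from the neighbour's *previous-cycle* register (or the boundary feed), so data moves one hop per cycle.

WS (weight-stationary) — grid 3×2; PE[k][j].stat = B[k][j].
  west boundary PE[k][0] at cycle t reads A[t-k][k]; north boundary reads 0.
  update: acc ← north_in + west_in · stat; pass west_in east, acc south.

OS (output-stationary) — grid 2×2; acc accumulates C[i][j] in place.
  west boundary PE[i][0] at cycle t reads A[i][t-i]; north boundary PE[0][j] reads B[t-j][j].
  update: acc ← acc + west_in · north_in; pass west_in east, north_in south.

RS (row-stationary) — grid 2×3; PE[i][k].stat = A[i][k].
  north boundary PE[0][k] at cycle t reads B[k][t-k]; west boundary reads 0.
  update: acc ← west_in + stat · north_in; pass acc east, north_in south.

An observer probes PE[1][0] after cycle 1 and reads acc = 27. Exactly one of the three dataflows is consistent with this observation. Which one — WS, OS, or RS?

dataflow = WS

Under WS (3×2), PE[1][0]:
  @0  [1,0]  acc 0  |  →0  ↓0
  @1  [1,0]  acc 27  |  →1  ↓27
Under OS (2×2), PE[1][0]:
  @0  [1,0]  acc 0  |  →0  ↓0
  @1  [1,0]  acc 54  |  →9  ↓6
Under RS (2×3), PE[1][0]:
  @0  [1,0]  acc 0  |  →0  ↓0
  @1  [1,0]  acc 54  |  →54  ↓6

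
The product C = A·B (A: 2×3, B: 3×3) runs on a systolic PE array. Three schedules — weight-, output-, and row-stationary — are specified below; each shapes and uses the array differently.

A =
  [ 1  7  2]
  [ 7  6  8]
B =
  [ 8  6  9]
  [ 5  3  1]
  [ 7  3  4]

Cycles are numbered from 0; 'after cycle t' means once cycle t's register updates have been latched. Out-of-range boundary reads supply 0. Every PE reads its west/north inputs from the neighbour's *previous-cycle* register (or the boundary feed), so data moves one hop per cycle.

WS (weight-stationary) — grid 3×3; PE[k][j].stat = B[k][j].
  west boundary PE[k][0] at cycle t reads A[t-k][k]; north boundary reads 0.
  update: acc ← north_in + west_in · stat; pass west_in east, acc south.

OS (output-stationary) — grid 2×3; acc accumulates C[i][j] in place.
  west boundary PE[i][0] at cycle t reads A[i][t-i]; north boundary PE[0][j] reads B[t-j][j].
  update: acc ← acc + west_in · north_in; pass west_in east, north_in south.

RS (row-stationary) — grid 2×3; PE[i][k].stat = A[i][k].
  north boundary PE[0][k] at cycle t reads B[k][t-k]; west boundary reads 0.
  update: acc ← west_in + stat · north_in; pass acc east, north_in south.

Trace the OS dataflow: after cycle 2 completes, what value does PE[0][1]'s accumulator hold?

PE[0][1].acc = 27

OS 2×3: PE[0][1] cycle-by-cycle (with neighbour feeds):
  @0  [0,0]  acc 8  |  →1  ↓8
  @0  [0,1]  acc 0  |  →0  ↓0
  @1  [0,0]  acc 43  |  →7  ↓5
  @1  [0,1]  acc 6  |  →1  ↓6
  @2  [0,0]  acc 57  |  →2  ↓7
  @2  [0,1]  acc 27  |  →7  ↓3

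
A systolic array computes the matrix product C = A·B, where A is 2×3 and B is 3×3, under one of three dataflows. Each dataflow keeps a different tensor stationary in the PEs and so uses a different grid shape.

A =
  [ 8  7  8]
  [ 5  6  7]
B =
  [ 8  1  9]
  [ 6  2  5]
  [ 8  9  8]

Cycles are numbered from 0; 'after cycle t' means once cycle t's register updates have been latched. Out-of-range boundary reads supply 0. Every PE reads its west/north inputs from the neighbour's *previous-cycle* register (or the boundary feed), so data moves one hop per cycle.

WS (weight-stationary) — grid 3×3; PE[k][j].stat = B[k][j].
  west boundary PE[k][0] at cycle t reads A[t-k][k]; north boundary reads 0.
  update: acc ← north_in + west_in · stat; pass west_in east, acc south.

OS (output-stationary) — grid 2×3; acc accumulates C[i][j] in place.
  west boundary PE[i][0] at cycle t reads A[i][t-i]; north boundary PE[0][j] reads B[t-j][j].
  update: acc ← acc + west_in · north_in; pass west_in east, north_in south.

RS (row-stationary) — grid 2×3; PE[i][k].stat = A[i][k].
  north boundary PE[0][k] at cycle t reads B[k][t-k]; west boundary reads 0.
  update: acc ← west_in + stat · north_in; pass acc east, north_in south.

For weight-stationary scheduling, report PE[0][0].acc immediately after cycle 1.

PE[0][0].acc = 40

WS 3×3: PE[0][0] cycle-by-cycle (with neighbour feeds):
  [0] (0,0) acc=64 (h:8 v:64)
  [1] (0,0) acc=40 (h:5 v:40)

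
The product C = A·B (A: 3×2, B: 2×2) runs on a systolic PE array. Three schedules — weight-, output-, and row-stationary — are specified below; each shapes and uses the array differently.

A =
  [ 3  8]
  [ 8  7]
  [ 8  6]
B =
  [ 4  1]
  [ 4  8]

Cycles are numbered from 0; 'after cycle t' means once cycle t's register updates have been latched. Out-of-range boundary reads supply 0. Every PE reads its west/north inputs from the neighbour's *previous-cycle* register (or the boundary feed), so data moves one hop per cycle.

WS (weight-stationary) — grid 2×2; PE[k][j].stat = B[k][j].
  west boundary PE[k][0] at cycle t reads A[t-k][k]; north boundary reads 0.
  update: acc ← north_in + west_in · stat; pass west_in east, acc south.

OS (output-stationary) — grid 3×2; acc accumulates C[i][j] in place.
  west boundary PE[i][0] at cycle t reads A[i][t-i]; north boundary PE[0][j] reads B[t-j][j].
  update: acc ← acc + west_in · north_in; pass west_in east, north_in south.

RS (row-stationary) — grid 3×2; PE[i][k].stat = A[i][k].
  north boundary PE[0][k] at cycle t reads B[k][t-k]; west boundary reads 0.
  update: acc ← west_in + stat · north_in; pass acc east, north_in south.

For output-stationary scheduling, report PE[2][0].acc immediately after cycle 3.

PE[2][0].acc = 56

OS (3×2). Following PE[2][0] plus its west/north inputs:
  after 0 — PE[1][0] acc=0, pass-E 0, pass-S 0
  after 0 — PE[2][0] acc=0, pass-E 0, pass-S 0
  after 1 — PE[1][0] acc=32, pass-E 8, pass-S 4
  after 1 — PE[2][0] acc=0, pass-E 0, pass-S 0
  after 2 — PE[1][0] acc=60, pass-E 7, pass-S 4
  after 2 — PE[2][0] acc=32, pass-E 8, pass-S 4
  after 3 — PE[1][0] acc=60, pass-E 0, pass-S 0
  after 3 — PE[2][0] acc=56, pass-E 6, pass-S 4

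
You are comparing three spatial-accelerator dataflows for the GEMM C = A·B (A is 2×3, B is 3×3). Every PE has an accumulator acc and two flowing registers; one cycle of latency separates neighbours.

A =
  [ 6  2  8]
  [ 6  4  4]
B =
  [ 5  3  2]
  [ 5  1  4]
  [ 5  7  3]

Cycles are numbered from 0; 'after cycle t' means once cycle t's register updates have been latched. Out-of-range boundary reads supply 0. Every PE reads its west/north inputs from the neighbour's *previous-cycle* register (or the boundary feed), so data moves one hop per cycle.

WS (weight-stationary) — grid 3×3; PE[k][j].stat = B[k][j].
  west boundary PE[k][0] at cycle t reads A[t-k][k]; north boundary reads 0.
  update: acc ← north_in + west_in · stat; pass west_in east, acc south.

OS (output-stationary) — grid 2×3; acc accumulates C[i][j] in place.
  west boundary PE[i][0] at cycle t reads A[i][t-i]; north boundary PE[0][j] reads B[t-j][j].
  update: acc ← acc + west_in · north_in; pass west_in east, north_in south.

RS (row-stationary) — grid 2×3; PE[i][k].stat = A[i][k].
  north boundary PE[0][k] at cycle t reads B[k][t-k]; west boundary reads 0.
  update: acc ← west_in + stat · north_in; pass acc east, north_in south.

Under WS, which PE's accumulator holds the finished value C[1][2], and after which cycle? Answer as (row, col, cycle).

Under WS, C[1][2] lands at PE[2][2]:
  t=0 PE[2][2]: acc=0 h=0 v=0
  t=1 PE[2][2]: acc=0 h=0 v=0
  t=2 PE[2][2]: acc=0 h=0 v=0
  t=3 PE[2][2]: acc=0 h=0 v=0
  t=4 PE[2][2]: acc=44 h=8 v=44
  t=5 PE[2][2]: acc=40 h=4 v=40

(row, col, cycle) = (2, 2, 5)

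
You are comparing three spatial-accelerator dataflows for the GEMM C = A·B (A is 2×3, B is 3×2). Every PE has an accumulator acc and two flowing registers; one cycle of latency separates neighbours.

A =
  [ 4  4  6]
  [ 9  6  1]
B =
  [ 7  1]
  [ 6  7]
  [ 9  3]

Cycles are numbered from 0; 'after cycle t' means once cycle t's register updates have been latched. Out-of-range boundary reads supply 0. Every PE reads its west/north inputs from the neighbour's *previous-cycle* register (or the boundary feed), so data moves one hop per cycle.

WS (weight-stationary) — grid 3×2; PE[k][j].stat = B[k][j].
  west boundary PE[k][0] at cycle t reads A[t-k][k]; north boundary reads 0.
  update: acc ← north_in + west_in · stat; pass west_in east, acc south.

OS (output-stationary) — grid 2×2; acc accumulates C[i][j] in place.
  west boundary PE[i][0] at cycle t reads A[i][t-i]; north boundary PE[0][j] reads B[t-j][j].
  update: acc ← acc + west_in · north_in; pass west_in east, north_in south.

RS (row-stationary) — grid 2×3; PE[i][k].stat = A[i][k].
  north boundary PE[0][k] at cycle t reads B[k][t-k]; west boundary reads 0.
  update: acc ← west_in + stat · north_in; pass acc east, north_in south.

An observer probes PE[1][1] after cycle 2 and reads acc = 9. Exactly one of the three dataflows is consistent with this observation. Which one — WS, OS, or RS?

dataflow = OS

Under WS (3×2), PE[1][1]:
  step 0 · PE1,1: acc=0; fwd→0 fwd↓0
  step 1 · PE1,1: acc=0; fwd→0 fwd↓0
  step 2 · PE1,1: acc=32; fwd→4 fwd↓32
Under OS (2×2), PE[1][1]:
  step 0 · PE1,1: acc=0; fwd→0 fwd↓0
  step 1 · PE1,1: acc=0; fwd→0 fwd↓0
  step 2 · PE1,1: acc=9; fwd→9 fwd↓1
Under RS (2×3), PE[1][1]:
  step 0 · PE1,1: acc=0; fwd→0 fwd↓0
  step 1 · PE1,1: acc=0; fwd→0 fwd↓0
  step 2 · PE1,1: acc=99; fwd→99 fwd↓6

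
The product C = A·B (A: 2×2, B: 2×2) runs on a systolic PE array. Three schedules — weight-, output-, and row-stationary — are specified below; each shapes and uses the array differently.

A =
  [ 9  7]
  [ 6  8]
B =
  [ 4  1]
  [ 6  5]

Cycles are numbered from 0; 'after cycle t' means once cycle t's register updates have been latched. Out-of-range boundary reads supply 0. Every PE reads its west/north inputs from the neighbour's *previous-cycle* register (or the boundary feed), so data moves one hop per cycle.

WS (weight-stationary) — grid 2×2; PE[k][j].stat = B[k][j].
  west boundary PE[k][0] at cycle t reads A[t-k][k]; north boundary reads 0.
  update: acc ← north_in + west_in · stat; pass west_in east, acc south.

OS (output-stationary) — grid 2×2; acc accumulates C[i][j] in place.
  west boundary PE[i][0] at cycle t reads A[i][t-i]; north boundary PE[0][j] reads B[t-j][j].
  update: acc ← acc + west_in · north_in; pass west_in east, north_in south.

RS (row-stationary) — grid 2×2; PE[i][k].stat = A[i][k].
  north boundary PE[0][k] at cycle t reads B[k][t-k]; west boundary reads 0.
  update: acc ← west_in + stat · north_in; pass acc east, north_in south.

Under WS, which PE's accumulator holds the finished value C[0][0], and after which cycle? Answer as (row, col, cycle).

WS — PE[1][0] is where C[0][0] collects:
  [0] (1,0) acc=0 (h:0 v:0)
  [1] (1,0) acc=78 (h:7 v:78)

(row, col, cycle) = (1, 0, 1)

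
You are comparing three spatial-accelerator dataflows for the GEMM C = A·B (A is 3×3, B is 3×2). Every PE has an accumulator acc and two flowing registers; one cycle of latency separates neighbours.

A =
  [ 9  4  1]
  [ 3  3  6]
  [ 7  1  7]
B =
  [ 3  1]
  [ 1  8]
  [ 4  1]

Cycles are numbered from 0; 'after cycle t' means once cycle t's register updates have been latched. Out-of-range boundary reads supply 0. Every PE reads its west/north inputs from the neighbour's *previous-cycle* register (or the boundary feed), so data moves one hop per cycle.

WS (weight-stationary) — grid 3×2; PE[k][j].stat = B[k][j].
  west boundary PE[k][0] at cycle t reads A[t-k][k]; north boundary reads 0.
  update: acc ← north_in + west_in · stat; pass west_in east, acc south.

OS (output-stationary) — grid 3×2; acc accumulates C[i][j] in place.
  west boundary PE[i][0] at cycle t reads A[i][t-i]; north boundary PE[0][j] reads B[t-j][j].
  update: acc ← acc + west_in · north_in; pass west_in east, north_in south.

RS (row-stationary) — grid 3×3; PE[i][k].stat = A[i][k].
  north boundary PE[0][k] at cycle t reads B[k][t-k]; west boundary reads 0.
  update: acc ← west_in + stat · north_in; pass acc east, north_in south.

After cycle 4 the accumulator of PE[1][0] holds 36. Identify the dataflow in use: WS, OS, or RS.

WS (3×2 grid), PE[1][0]:
  0: (1,0).acc=0  regs=<0,0>
  1: (1,0).acc=31  regs=<4,31>
  2: (1,0).acc=12  regs=<3,12>
  3: (1,0).acc=22  regs=<1,22>
  4: (1,0).acc=0  regs=<0,0>
OS (3×2 grid), PE[1][0]:
  0: (1,0).acc=0  regs=<0,0>
  1: (1,0).acc=9  regs=<3,3>
  2: (1,0).acc=12  regs=<3,1>
  3: (1,0).acc=36  regs=<6,4>
  4: (1,0).acc=36  regs=<0,0>
RS (3×3 grid), PE[1][0]:
  0: (1,0).acc=0  regs=<0,0>
  1: (1,0).acc=9  regs=<9,3>
  2: (1,0).acc=3  regs=<3,1>
  3: (1,0).acc=0  regs=<0,0>
  4: (1,0).acc=0  regs=<0,0>

dataflow = OS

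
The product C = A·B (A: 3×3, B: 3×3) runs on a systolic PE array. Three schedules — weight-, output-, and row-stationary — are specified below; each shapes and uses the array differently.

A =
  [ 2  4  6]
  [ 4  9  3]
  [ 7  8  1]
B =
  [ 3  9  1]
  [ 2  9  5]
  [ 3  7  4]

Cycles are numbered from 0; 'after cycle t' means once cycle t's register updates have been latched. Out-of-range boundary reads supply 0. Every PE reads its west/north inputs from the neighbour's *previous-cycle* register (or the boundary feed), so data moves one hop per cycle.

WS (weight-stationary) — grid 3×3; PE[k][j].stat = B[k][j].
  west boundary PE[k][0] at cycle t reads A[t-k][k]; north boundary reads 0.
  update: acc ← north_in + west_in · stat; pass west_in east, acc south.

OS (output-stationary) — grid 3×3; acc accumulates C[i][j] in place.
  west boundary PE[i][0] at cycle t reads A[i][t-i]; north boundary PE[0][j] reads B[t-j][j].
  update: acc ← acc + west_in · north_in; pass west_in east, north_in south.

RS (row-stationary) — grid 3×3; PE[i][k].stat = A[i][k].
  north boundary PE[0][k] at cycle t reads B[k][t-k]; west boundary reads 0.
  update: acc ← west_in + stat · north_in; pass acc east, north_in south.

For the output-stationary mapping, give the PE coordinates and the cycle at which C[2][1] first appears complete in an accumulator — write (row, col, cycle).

(row, col, cycle) = (2, 1, 5)

OS: C[2][1] accumulates in PE[2][1]:
  after 0 — PE[2][1] acc=0, pass-E 0, pass-S 0
  after 1 — PE[2][1] acc=0, pass-E 0, pass-S 0
  after 2 — PE[2][1] acc=0, pass-E 0, pass-S 0
  after 3 — PE[2][1] acc=63, pass-E 7, pass-S 9
  after 4 — PE[2][1] acc=135, pass-E 8, pass-S 9
  after 5 — PE[2][1] acc=142, pass-E 1, pass-S 7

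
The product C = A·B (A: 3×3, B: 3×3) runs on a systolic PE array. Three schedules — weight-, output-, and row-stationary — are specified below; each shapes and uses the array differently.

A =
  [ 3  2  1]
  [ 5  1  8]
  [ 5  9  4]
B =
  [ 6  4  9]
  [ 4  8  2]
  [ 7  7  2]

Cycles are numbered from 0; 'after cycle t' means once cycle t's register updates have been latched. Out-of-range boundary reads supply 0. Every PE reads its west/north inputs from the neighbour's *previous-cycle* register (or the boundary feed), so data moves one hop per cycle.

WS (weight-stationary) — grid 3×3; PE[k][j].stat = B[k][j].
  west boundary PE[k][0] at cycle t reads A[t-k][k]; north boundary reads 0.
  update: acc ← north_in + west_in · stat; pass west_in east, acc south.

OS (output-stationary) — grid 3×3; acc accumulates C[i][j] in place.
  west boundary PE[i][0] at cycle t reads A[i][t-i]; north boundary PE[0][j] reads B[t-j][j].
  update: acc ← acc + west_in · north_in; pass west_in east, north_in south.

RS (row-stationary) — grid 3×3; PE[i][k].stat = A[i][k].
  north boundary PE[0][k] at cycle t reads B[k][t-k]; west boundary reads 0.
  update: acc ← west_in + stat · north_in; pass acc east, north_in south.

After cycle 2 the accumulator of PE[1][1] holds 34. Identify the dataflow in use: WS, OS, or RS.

dataflow = RS

WS [3×3] PE[1][1] across cycles:
  after 0 — PE[1][1] acc=0, pass-E 0, pass-S 0
  after 1 — PE[1][1] acc=0, pass-E 0, pass-S 0
  after 2 — PE[1][1] acc=28, pass-E 2, pass-S 28
OS [3×3] PE[1][1] across cycles:
  after 0 — PE[1][1] acc=0, pass-E 0, pass-S 0
  after 1 — PE[1][1] acc=0, pass-E 0, pass-S 0
  after 2 — PE[1][1] acc=20, pass-E 5, pass-S 4
RS [3×3] PE[1][1] across cycles:
  after 0 — PE[1][1] acc=0, pass-E 0, pass-S 0
  after 1 — PE[1][1] acc=0, pass-E 0, pass-S 0
  after 2 — PE[1][1] acc=34, pass-E 34, pass-S 4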